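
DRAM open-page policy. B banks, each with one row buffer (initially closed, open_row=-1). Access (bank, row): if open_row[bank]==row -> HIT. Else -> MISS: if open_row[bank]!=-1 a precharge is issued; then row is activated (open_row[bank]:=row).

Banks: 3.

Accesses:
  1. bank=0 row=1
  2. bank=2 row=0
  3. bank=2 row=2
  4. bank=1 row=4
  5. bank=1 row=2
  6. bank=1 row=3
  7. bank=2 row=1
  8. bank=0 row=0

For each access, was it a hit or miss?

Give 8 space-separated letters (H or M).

Answer: M M M M M M M M

Derivation:
Acc 1: bank0 row1 -> MISS (open row1); precharges=0
Acc 2: bank2 row0 -> MISS (open row0); precharges=0
Acc 3: bank2 row2 -> MISS (open row2); precharges=1
Acc 4: bank1 row4 -> MISS (open row4); precharges=1
Acc 5: bank1 row2 -> MISS (open row2); precharges=2
Acc 6: bank1 row3 -> MISS (open row3); precharges=3
Acc 7: bank2 row1 -> MISS (open row1); precharges=4
Acc 8: bank0 row0 -> MISS (open row0); precharges=5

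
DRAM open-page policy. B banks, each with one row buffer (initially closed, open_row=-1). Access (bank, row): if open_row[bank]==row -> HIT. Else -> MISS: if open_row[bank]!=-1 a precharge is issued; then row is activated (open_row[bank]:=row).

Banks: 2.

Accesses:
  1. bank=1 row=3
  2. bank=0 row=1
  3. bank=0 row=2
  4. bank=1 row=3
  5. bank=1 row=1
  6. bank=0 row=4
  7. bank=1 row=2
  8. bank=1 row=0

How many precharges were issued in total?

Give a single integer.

Answer: 5

Derivation:
Acc 1: bank1 row3 -> MISS (open row3); precharges=0
Acc 2: bank0 row1 -> MISS (open row1); precharges=0
Acc 3: bank0 row2 -> MISS (open row2); precharges=1
Acc 4: bank1 row3 -> HIT
Acc 5: bank1 row1 -> MISS (open row1); precharges=2
Acc 6: bank0 row4 -> MISS (open row4); precharges=3
Acc 7: bank1 row2 -> MISS (open row2); precharges=4
Acc 8: bank1 row0 -> MISS (open row0); precharges=5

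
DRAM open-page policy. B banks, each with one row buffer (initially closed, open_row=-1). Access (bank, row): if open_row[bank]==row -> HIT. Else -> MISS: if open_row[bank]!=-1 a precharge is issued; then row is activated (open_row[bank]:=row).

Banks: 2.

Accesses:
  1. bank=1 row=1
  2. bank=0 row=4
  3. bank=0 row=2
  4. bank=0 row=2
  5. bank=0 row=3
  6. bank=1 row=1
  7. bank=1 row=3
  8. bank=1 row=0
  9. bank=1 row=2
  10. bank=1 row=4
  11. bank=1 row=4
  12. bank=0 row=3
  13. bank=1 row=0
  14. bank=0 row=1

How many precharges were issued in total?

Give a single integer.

Answer: 8

Derivation:
Acc 1: bank1 row1 -> MISS (open row1); precharges=0
Acc 2: bank0 row4 -> MISS (open row4); precharges=0
Acc 3: bank0 row2 -> MISS (open row2); precharges=1
Acc 4: bank0 row2 -> HIT
Acc 5: bank0 row3 -> MISS (open row3); precharges=2
Acc 6: bank1 row1 -> HIT
Acc 7: bank1 row3 -> MISS (open row3); precharges=3
Acc 8: bank1 row0 -> MISS (open row0); precharges=4
Acc 9: bank1 row2 -> MISS (open row2); precharges=5
Acc 10: bank1 row4 -> MISS (open row4); precharges=6
Acc 11: bank1 row4 -> HIT
Acc 12: bank0 row3 -> HIT
Acc 13: bank1 row0 -> MISS (open row0); precharges=7
Acc 14: bank0 row1 -> MISS (open row1); precharges=8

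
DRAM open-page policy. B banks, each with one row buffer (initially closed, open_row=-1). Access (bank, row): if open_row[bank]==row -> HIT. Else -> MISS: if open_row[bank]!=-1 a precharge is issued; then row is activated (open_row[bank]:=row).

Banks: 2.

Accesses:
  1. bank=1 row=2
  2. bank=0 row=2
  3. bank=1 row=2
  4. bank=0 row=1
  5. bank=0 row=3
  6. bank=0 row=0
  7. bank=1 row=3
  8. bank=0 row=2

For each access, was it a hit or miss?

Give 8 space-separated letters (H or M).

Answer: M M H M M M M M

Derivation:
Acc 1: bank1 row2 -> MISS (open row2); precharges=0
Acc 2: bank0 row2 -> MISS (open row2); precharges=0
Acc 3: bank1 row2 -> HIT
Acc 4: bank0 row1 -> MISS (open row1); precharges=1
Acc 5: bank0 row3 -> MISS (open row3); precharges=2
Acc 6: bank0 row0 -> MISS (open row0); precharges=3
Acc 7: bank1 row3 -> MISS (open row3); precharges=4
Acc 8: bank0 row2 -> MISS (open row2); precharges=5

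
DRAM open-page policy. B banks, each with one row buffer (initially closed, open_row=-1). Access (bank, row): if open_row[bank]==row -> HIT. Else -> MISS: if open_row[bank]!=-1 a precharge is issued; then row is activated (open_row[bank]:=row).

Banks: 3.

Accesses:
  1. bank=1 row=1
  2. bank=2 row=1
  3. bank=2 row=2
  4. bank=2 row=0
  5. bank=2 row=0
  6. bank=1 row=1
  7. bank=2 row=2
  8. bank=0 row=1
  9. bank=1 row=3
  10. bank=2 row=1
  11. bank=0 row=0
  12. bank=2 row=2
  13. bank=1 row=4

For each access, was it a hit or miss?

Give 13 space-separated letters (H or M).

Answer: M M M M H H M M M M M M M

Derivation:
Acc 1: bank1 row1 -> MISS (open row1); precharges=0
Acc 2: bank2 row1 -> MISS (open row1); precharges=0
Acc 3: bank2 row2 -> MISS (open row2); precharges=1
Acc 4: bank2 row0 -> MISS (open row0); precharges=2
Acc 5: bank2 row0 -> HIT
Acc 6: bank1 row1 -> HIT
Acc 7: bank2 row2 -> MISS (open row2); precharges=3
Acc 8: bank0 row1 -> MISS (open row1); precharges=3
Acc 9: bank1 row3 -> MISS (open row3); precharges=4
Acc 10: bank2 row1 -> MISS (open row1); precharges=5
Acc 11: bank0 row0 -> MISS (open row0); precharges=6
Acc 12: bank2 row2 -> MISS (open row2); precharges=7
Acc 13: bank1 row4 -> MISS (open row4); precharges=8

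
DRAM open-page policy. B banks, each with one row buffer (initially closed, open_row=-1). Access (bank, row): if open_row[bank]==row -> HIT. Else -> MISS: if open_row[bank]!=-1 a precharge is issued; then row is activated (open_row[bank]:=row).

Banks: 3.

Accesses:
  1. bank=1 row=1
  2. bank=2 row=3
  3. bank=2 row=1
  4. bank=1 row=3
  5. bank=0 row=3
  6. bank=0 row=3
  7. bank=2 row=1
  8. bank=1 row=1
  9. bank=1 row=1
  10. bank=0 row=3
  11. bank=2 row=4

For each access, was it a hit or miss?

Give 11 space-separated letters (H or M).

Answer: M M M M M H H M H H M

Derivation:
Acc 1: bank1 row1 -> MISS (open row1); precharges=0
Acc 2: bank2 row3 -> MISS (open row3); precharges=0
Acc 3: bank2 row1 -> MISS (open row1); precharges=1
Acc 4: bank1 row3 -> MISS (open row3); precharges=2
Acc 5: bank0 row3 -> MISS (open row3); precharges=2
Acc 6: bank0 row3 -> HIT
Acc 7: bank2 row1 -> HIT
Acc 8: bank1 row1 -> MISS (open row1); precharges=3
Acc 9: bank1 row1 -> HIT
Acc 10: bank0 row3 -> HIT
Acc 11: bank2 row4 -> MISS (open row4); precharges=4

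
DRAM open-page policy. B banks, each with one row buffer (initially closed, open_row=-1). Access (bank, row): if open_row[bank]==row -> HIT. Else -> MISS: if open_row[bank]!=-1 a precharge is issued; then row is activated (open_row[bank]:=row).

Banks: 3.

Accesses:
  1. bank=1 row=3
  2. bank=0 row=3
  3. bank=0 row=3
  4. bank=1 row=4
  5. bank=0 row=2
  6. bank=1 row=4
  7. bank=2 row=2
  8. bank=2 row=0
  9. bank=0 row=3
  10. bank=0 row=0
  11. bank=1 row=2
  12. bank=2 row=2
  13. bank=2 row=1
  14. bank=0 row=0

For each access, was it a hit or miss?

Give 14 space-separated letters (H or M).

Acc 1: bank1 row3 -> MISS (open row3); precharges=0
Acc 2: bank0 row3 -> MISS (open row3); precharges=0
Acc 3: bank0 row3 -> HIT
Acc 4: bank1 row4 -> MISS (open row4); precharges=1
Acc 5: bank0 row2 -> MISS (open row2); precharges=2
Acc 6: bank1 row4 -> HIT
Acc 7: bank2 row2 -> MISS (open row2); precharges=2
Acc 8: bank2 row0 -> MISS (open row0); precharges=3
Acc 9: bank0 row3 -> MISS (open row3); precharges=4
Acc 10: bank0 row0 -> MISS (open row0); precharges=5
Acc 11: bank1 row2 -> MISS (open row2); precharges=6
Acc 12: bank2 row2 -> MISS (open row2); precharges=7
Acc 13: bank2 row1 -> MISS (open row1); precharges=8
Acc 14: bank0 row0 -> HIT

Answer: M M H M M H M M M M M M M H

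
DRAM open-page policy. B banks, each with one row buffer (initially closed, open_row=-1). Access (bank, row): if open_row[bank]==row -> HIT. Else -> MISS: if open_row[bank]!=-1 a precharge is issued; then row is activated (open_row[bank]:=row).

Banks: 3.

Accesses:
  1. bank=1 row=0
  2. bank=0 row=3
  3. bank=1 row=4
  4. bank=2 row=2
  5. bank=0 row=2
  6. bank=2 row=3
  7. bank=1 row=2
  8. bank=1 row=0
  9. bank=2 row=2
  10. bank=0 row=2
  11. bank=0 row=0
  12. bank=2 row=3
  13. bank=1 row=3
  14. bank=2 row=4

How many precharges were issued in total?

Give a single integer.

Answer: 10

Derivation:
Acc 1: bank1 row0 -> MISS (open row0); precharges=0
Acc 2: bank0 row3 -> MISS (open row3); precharges=0
Acc 3: bank1 row4 -> MISS (open row4); precharges=1
Acc 4: bank2 row2 -> MISS (open row2); precharges=1
Acc 5: bank0 row2 -> MISS (open row2); precharges=2
Acc 6: bank2 row3 -> MISS (open row3); precharges=3
Acc 7: bank1 row2 -> MISS (open row2); precharges=4
Acc 8: bank1 row0 -> MISS (open row0); precharges=5
Acc 9: bank2 row2 -> MISS (open row2); precharges=6
Acc 10: bank0 row2 -> HIT
Acc 11: bank0 row0 -> MISS (open row0); precharges=7
Acc 12: bank2 row3 -> MISS (open row3); precharges=8
Acc 13: bank1 row3 -> MISS (open row3); precharges=9
Acc 14: bank2 row4 -> MISS (open row4); precharges=10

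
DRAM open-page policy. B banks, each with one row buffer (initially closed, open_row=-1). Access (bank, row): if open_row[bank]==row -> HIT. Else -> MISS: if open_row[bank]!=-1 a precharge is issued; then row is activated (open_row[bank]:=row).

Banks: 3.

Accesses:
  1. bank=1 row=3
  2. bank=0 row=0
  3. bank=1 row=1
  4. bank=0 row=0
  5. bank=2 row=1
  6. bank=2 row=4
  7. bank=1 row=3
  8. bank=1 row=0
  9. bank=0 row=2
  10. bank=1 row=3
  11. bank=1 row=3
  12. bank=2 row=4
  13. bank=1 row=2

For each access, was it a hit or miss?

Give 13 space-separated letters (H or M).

Acc 1: bank1 row3 -> MISS (open row3); precharges=0
Acc 2: bank0 row0 -> MISS (open row0); precharges=0
Acc 3: bank1 row1 -> MISS (open row1); precharges=1
Acc 4: bank0 row0 -> HIT
Acc 5: bank2 row1 -> MISS (open row1); precharges=1
Acc 6: bank2 row4 -> MISS (open row4); precharges=2
Acc 7: bank1 row3 -> MISS (open row3); precharges=3
Acc 8: bank1 row0 -> MISS (open row0); precharges=4
Acc 9: bank0 row2 -> MISS (open row2); precharges=5
Acc 10: bank1 row3 -> MISS (open row3); precharges=6
Acc 11: bank1 row3 -> HIT
Acc 12: bank2 row4 -> HIT
Acc 13: bank1 row2 -> MISS (open row2); precharges=7

Answer: M M M H M M M M M M H H M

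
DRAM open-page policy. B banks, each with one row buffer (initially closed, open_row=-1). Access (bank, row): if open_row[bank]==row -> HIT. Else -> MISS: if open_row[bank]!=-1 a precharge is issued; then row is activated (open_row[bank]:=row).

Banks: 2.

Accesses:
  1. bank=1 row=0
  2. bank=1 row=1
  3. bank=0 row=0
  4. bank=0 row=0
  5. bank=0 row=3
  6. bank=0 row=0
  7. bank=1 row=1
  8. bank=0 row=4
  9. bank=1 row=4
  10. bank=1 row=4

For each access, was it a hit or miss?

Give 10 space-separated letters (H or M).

Acc 1: bank1 row0 -> MISS (open row0); precharges=0
Acc 2: bank1 row1 -> MISS (open row1); precharges=1
Acc 3: bank0 row0 -> MISS (open row0); precharges=1
Acc 4: bank0 row0 -> HIT
Acc 5: bank0 row3 -> MISS (open row3); precharges=2
Acc 6: bank0 row0 -> MISS (open row0); precharges=3
Acc 7: bank1 row1 -> HIT
Acc 8: bank0 row4 -> MISS (open row4); precharges=4
Acc 9: bank1 row4 -> MISS (open row4); precharges=5
Acc 10: bank1 row4 -> HIT

Answer: M M M H M M H M M H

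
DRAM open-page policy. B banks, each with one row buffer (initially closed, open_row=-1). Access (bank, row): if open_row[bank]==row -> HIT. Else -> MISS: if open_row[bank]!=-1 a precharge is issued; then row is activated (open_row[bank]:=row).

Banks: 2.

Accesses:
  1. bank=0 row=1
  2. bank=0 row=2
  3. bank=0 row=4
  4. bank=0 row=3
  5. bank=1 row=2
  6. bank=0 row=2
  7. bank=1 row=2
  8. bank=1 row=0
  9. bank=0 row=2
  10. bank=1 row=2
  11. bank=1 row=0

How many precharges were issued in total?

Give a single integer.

Answer: 7

Derivation:
Acc 1: bank0 row1 -> MISS (open row1); precharges=0
Acc 2: bank0 row2 -> MISS (open row2); precharges=1
Acc 3: bank0 row4 -> MISS (open row4); precharges=2
Acc 4: bank0 row3 -> MISS (open row3); precharges=3
Acc 5: bank1 row2 -> MISS (open row2); precharges=3
Acc 6: bank0 row2 -> MISS (open row2); precharges=4
Acc 7: bank1 row2 -> HIT
Acc 8: bank1 row0 -> MISS (open row0); precharges=5
Acc 9: bank0 row2 -> HIT
Acc 10: bank1 row2 -> MISS (open row2); precharges=6
Acc 11: bank1 row0 -> MISS (open row0); precharges=7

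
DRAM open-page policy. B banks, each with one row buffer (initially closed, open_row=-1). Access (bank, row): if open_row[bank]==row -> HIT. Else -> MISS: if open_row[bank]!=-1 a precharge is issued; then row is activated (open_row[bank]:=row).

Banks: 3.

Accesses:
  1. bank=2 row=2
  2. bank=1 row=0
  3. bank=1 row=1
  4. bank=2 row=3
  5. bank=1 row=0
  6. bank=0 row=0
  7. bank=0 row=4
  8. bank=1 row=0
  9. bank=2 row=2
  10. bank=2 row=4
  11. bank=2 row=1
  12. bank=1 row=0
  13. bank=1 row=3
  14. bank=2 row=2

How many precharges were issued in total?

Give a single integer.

Acc 1: bank2 row2 -> MISS (open row2); precharges=0
Acc 2: bank1 row0 -> MISS (open row0); precharges=0
Acc 3: bank1 row1 -> MISS (open row1); precharges=1
Acc 4: bank2 row3 -> MISS (open row3); precharges=2
Acc 5: bank1 row0 -> MISS (open row0); precharges=3
Acc 6: bank0 row0 -> MISS (open row0); precharges=3
Acc 7: bank0 row4 -> MISS (open row4); precharges=4
Acc 8: bank1 row0 -> HIT
Acc 9: bank2 row2 -> MISS (open row2); precharges=5
Acc 10: bank2 row4 -> MISS (open row4); precharges=6
Acc 11: bank2 row1 -> MISS (open row1); precharges=7
Acc 12: bank1 row0 -> HIT
Acc 13: bank1 row3 -> MISS (open row3); precharges=8
Acc 14: bank2 row2 -> MISS (open row2); precharges=9

Answer: 9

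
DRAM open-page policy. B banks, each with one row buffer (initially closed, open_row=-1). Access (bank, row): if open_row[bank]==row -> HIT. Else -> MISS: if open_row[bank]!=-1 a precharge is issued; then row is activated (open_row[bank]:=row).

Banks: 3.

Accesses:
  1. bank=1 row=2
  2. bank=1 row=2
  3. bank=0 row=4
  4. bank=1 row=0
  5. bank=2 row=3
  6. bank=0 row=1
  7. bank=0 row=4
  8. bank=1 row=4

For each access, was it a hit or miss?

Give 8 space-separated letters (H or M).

Answer: M H M M M M M M

Derivation:
Acc 1: bank1 row2 -> MISS (open row2); precharges=0
Acc 2: bank1 row2 -> HIT
Acc 3: bank0 row4 -> MISS (open row4); precharges=0
Acc 4: bank1 row0 -> MISS (open row0); precharges=1
Acc 5: bank2 row3 -> MISS (open row3); precharges=1
Acc 6: bank0 row1 -> MISS (open row1); precharges=2
Acc 7: bank0 row4 -> MISS (open row4); precharges=3
Acc 8: bank1 row4 -> MISS (open row4); precharges=4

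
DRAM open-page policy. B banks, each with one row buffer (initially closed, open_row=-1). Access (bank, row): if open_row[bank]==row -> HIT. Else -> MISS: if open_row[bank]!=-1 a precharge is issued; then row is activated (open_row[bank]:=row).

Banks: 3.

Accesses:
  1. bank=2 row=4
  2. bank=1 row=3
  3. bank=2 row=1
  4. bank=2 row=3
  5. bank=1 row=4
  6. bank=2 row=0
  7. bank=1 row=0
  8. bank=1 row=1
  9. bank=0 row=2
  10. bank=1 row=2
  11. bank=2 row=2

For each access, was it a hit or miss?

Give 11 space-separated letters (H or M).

Answer: M M M M M M M M M M M

Derivation:
Acc 1: bank2 row4 -> MISS (open row4); precharges=0
Acc 2: bank1 row3 -> MISS (open row3); precharges=0
Acc 3: bank2 row1 -> MISS (open row1); precharges=1
Acc 4: bank2 row3 -> MISS (open row3); precharges=2
Acc 5: bank1 row4 -> MISS (open row4); precharges=3
Acc 6: bank2 row0 -> MISS (open row0); precharges=4
Acc 7: bank1 row0 -> MISS (open row0); precharges=5
Acc 8: bank1 row1 -> MISS (open row1); precharges=6
Acc 9: bank0 row2 -> MISS (open row2); precharges=6
Acc 10: bank1 row2 -> MISS (open row2); precharges=7
Acc 11: bank2 row2 -> MISS (open row2); precharges=8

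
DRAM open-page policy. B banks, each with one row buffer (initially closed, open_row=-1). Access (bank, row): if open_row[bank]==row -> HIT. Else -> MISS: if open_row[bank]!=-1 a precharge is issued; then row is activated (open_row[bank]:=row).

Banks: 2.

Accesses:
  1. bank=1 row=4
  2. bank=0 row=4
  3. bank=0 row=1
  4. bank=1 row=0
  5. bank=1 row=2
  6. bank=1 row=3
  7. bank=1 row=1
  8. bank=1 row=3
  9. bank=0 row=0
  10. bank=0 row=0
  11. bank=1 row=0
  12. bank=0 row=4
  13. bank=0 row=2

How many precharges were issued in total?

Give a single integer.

Acc 1: bank1 row4 -> MISS (open row4); precharges=0
Acc 2: bank0 row4 -> MISS (open row4); precharges=0
Acc 3: bank0 row1 -> MISS (open row1); precharges=1
Acc 4: bank1 row0 -> MISS (open row0); precharges=2
Acc 5: bank1 row2 -> MISS (open row2); precharges=3
Acc 6: bank1 row3 -> MISS (open row3); precharges=4
Acc 7: bank1 row1 -> MISS (open row1); precharges=5
Acc 8: bank1 row3 -> MISS (open row3); precharges=6
Acc 9: bank0 row0 -> MISS (open row0); precharges=7
Acc 10: bank0 row0 -> HIT
Acc 11: bank1 row0 -> MISS (open row0); precharges=8
Acc 12: bank0 row4 -> MISS (open row4); precharges=9
Acc 13: bank0 row2 -> MISS (open row2); precharges=10

Answer: 10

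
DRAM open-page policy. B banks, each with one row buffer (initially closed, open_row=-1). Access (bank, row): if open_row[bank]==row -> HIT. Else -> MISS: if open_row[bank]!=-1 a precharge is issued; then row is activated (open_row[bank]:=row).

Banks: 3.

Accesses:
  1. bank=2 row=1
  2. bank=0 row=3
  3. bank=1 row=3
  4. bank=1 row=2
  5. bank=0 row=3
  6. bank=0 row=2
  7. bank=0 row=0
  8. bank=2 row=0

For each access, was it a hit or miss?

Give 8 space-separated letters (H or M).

Answer: M M M M H M M M

Derivation:
Acc 1: bank2 row1 -> MISS (open row1); precharges=0
Acc 2: bank0 row3 -> MISS (open row3); precharges=0
Acc 3: bank1 row3 -> MISS (open row3); precharges=0
Acc 4: bank1 row2 -> MISS (open row2); precharges=1
Acc 5: bank0 row3 -> HIT
Acc 6: bank0 row2 -> MISS (open row2); precharges=2
Acc 7: bank0 row0 -> MISS (open row0); precharges=3
Acc 8: bank2 row0 -> MISS (open row0); precharges=4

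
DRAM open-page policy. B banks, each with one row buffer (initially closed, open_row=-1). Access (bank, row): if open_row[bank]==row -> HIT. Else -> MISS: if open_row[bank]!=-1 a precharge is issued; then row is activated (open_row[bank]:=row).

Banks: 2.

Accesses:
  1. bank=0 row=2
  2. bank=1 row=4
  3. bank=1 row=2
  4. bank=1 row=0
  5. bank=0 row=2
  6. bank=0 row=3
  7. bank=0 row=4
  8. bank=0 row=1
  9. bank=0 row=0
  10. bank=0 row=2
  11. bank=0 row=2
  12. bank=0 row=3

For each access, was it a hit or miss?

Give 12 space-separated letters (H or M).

Acc 1: bank0 row2 -> MISS (open row2); precharges=0
Acc 2: bank1 row4 -> MISS (open row4); precharges=0
Acc 3: bank1 row2 -> MISS (open row2); precharges=1
Acc 4: bank1 row0 -> MISS (open row0); precharges=2
Acc 5: bank0 row2 -> HIT
Acc 6: bank0 row3 -> MISS (open row3); precharges=3
Acc 7: bank0 row4 -> MISS (open row4); precharges=4
Acc 8: bank0 row1 -> MISS (open row1); precharges=5
Acc 9: bank0 row0 -> MISS (open row0); precharges=6
Acc 10: bank0 row2 -> MISS (open row2); precharges=7
Acc 11: bank0 row2 -> HIT
Acc 12: bank0 row3 -> MISS (open row3); precharges=8

Answer: M M M M H M M M M M H M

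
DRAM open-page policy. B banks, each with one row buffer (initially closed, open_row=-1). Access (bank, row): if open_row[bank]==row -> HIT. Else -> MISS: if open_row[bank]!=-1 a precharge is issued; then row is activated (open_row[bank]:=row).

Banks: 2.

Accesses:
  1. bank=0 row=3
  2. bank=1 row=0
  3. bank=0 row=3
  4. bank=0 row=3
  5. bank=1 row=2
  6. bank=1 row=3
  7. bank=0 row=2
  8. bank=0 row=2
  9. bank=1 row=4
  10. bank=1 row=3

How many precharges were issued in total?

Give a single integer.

Answer: 5

Derivation:
Acc 1: bank0 row3 -> MISS (open row3); precharges=0
Acc 2: bank1 row0 -> MISS (open row0); precharges=0
Acc 3: bank0 row3 -> HIT
Acc 4: bank0 row3 -> HIT
Acc 5: bank1 row2 -> MISS (open row2); precharges=1
Acc 6: bank1 row3 -> MISS (open row3); precharges=2
Acc 7: bank0 row2 -> MISS (open row2); precharges=3
Acc 8: bank0 row2 -> HIT
Acc 9: bank1 row4 -> MISS (open row4); precharges=4
Acc 10: bank1 row3 -> MISS (open row3); precharges=5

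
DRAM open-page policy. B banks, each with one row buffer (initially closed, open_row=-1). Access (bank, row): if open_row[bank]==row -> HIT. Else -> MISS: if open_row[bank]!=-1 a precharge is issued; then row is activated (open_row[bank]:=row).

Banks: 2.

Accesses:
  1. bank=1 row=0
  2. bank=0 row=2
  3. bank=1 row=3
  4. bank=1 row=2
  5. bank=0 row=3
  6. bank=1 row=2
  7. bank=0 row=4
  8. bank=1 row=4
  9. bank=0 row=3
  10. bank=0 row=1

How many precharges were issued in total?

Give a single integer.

Acc 1: bank1 row0 -> MISS (open row0); precharges=0
Acc 2: bank0 row2 -> MISS (open row2); precharges=0
Acc 3: bank1 row3 -> MISS (open row3); precharges=1
Acc 4: bank1 row2 -> MISS (open row2); precharges=2
Acc 5: bank0 row3 -> MISS (open row3); precharges=3
Acc 6: bank1 row2 -> HIT
Acc 7: bank0 row4 -> MISS (open row4); precharges=4
Acc 8: bank1 row4 -> MISS (open row4); precharges=5
Acc 9: bank0 row3 -> MISS (open row3); precharges=6
Acc 10: bank0 row1 -> MISS (open row1); precharges=7

Answer: 7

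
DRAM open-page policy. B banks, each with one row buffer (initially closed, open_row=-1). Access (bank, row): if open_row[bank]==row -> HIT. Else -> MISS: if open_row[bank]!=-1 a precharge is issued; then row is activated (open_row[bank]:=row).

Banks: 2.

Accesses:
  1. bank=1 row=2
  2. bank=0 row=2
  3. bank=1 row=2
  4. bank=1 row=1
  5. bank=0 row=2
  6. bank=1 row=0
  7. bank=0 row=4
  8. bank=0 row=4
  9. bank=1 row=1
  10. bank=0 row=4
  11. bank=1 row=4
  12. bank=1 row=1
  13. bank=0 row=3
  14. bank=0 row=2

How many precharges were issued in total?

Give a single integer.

Answer: 8

Derivation:
Acc 1: bank1 row2 -> MISS (open row2); precharges=0
Acc 2: bank0 row2 -> MISS (open row2); precharges=0
Acc 3: bank1 row2 -> HIT
Acc 4: bank1 row1 -> MISS (open row1); precharges=1
Acc 5: bank0 row2 -> HIT
Acc 6: bank1 row0 -> MISS (open row0); precharges=2
Acc 7: bank0 row4 -> MISS (open row4); precharges=3
Acc 8: bank0 row4 -> HIT
Acc 9: bank1 row1 -> MISS (open row1); precharges=4
Acc 10: bank0 row4 -> HIT
Acc 11: bank1 row4 -> MISS (open row4); precharges=5
Acc 12: bank1 row1 -> MISS (open row1); precharges=6
Acc 13: bank0 row3 -> MISS (open row3); precharges=7
Acc 14: bank0 row2 -> MISS (open row2); precharges=8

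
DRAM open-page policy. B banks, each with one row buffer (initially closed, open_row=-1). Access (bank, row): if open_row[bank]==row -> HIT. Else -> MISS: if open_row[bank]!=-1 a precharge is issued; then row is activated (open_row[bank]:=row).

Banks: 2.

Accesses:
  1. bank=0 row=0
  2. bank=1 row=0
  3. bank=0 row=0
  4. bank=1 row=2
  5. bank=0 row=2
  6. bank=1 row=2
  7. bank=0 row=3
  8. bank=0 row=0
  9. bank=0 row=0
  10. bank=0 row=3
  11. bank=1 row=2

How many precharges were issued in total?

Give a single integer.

Acc 1: bank0 row0 -> MISS (open row0); precharges=0
Acc 2: bank1 row0 -> MISS (open row0); precharges=0
Acc 3: bank0 row0 -> HIT
Acc 4: bank1 row2 -> MISS (open row2); precharges=1
Acc 5: bank0 row2 -> MISS (open row2); precharges=2
Acc 6: bank1 row2 -> HIT
Acc 7: bank0 row3 -> MISS (open row3); precharges=3
Acc 8: bank0 row0 -> MISS (open row0); precharges=4
Acc 9: bank0 row0 -> HIT
Acc 10: bank0 row3 -> MISS (open row3); precharges=5
Acc 11: bank1 row2 -> HIT

Answer: 5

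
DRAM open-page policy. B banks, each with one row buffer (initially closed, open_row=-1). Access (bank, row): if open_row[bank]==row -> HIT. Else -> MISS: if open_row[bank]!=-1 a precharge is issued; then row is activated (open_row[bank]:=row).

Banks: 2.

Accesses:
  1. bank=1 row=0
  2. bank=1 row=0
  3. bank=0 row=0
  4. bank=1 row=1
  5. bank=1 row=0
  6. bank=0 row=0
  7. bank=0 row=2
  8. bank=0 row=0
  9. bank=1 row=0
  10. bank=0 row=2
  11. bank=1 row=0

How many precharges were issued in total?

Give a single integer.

Answer: 5

Derivation:
Acc 1: bank1 row0 -> MISS (open row0); precharges=0
Acc 2: bank1 row0 -> HIT
Acc 3: bank0 row0 -> MISS (open row0); precharges=0
Acc 4: bank1 row1 -> MISS (open row1); precharges=1
Acc 5: bank1 row0 -> MISS (open row0); precharges=2
Acc 6: bank0 row0 -> HIT
Acc 7: bank0 row2 -> MISS (open row2); precharges=3
Acc 8: bank0 row0 -> MISS (open row0); precharges=4
Acc 9: bank1 row0 -> HIT
Acc 10: bank0 row2 -> MISS (open row2); precharges=5
Acc 11: bank1 row0 -> HIT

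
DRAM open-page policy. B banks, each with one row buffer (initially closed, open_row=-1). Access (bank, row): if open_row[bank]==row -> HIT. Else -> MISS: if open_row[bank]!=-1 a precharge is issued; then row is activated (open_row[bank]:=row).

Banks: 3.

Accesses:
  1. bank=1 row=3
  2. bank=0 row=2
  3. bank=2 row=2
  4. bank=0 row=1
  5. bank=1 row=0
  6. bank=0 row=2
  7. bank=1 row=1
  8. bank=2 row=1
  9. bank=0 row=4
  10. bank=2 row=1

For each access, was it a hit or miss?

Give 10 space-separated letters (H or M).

Answer: M M M M M M M M M H

Derivation:
Acc 1: bank1 row3 -> MISS (open row3); precharges=0
Acc 2: bank0 row2 -> MISS (open row2); precharges=0
Acc 3: bank2 row2 -> MISS (open row2); precharges=0
Acc 4: bank0 row1 -> MISS (open row1); precharges=1
Acc 5: bank1 row0 -> MISS (open row0); precharges=2
Acc 6: bank0 row2 -> MISS (open row2); precharges=3
Acc 7: bank1 row1 -> MISS (open row1); precharges=4
Acc 8: bank2 row1 -> MISS (open row1); precharges=5
Acc 9: bank0 row4 -> MISS (open row4); precharges=6
Acc 10: bank2 row1 -> HIT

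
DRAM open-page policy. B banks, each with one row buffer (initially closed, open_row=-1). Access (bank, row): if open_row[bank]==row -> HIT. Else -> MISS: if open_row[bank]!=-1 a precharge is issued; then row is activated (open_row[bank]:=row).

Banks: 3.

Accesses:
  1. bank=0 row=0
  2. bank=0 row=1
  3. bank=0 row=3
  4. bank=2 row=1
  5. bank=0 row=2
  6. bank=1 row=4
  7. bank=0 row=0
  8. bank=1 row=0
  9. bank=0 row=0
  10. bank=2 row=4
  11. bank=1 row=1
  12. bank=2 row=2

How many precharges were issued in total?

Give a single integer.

Answer: 8

Derivation:
Acc 1: bank0 row0 -> MISS (open row0); precharges=0
Acc 2: bank0 row1 -> MISS (open row1); precharges=1
Acc 3: bank0 row3 -> MISS (open row3); precharges=2
Acc 4: bank2 row1 -> MISS (open row1); precharges=2
Acc 5: bank0 row2 -> MISS (open row2); precharges=3
Acc 6: bank1 row4 -> MISS (open row4); precharges=3
Acc 7: bank0 row0 -> MISS (open row0); precharges=4
Acc 8: bank1 row0 -> MISS (open row0); precharges=5
Acc 9: bank0 row0 -> HIT
Acc 10: bank2 row4 -> MISS (open row4); precharges=6
Acc 11: bank1 row1 -> MISS (open row1); precharges=7
Acc 12: bank2 row2 -> MISS (open row2); precharges=8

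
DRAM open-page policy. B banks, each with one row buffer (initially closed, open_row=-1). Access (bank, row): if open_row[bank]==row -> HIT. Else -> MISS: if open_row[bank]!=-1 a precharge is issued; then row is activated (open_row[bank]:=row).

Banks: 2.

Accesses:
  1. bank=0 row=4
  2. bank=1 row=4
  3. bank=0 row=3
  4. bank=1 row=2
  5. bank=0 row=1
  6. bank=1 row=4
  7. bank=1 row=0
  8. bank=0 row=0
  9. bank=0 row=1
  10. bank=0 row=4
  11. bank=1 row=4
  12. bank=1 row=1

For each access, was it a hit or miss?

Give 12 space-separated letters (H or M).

Answer: M M M M M M M M M M M M

Derivation:
Acc 1: bank0 row4 -> MISS (open row4); precharges=0
Acc 2: bank1 row4 -> MISS (open row4); precharges=0
Acc 3: bank0 row3 -> MISS (open row3); precharges=1
Acc 4: bank1 row2 -> MISS (open row2); precharges=2
Acc 5: bank0 row1 -> MISS (open row1); precharges=3
Acc 6: bank1 row4 -> MISS (open row4); precharges=4
Acc 7: bank1 row0 -> MISS (open row0); precharges=5
Acc 8: bank0 row0 -> MISS (open row0); precharges=6
Acc 9: bank0 row1 -> MISS (open row1); precharges=7
Acc 10: bank0 row4 -> MISS (open row4); precharges=8
Acc 11: bank1 row4 -> MISS (open row4); precharges=9
Acc 12: bank1 row1 -> MISS (open row1); precharges=10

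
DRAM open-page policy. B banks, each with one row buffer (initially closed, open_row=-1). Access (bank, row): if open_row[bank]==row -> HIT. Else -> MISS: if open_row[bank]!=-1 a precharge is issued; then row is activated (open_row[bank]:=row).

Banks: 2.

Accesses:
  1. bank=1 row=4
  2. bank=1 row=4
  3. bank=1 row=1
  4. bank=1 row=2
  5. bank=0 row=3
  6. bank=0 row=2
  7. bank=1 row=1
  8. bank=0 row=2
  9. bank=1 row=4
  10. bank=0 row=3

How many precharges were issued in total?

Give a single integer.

Acc 1: bank1 row4 -> MISS (open row4); precharges=0
Acc 2: bank1 row4 -> HIT
Acc 3: bank1 row1 -> MISS (open row1); precharges=1
Acc 4: bank1 row2 -> MISS (open row2); precharges=2
Acc 5: bank0 row3 -> MISS (open row3); precharges=2
Acc 6: bank0 row2 -> MISS (open row2); precharges=3
Acc 7: bank1 row1 -> MISS (open row1); precharges=4
Acc 8: bank0 row2 -> HIT
Acc 9: bank1 row4 -> MISS (open row4); precharges=5
Acc 10: bank0 row3 -> MISS (open row3); precharges=6

Answer: 6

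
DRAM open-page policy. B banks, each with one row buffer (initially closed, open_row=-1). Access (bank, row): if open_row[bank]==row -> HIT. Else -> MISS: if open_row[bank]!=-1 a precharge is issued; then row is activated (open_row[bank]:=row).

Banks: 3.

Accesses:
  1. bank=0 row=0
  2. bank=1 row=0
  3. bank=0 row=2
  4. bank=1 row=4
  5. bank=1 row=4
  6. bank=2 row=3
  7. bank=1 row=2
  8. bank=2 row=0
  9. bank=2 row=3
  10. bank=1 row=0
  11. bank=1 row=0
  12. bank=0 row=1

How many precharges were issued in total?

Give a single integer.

Answer: 7

Derivation:
Acc 1: bank0 row0 -> MISS (open row0); precharges=0
Acc 2: bank1 row0 -> MISS (open row0); precharges=0
Acc 3: bank0 row2 -> MISS (open row2); precharges=1
Acc 4: bank1 row4 -> MISS (open row4); precharges=2
Acc 5: bank1 row4 -> HIT
Acc 6: bank2 row3 -> MISS (open row3); precharges=2
Acc 7: bank1 row2 -> MISS (open row2); precharges=3
Acc 8: bank2 row0 -> MISS (open row0); precharges=4
Acc 9: bank2 row3 -> MISS (open row3); precharges=5
Acc 10: bank1 row0 -> MISS (open row0); precharges=6
Acc 11: bank1 row0 -> HIT
Acc 12: bank0 row1 -> MISS (open row1); precharges=7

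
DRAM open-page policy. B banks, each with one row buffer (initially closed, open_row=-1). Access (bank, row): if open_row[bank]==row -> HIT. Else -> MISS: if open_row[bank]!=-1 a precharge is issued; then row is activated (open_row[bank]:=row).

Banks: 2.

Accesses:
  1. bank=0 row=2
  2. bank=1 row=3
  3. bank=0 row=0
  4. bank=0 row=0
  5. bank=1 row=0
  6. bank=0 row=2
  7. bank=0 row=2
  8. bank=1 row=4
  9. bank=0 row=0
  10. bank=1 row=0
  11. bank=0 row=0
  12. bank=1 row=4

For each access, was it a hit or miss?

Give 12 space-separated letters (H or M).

Answer: M M M H M M H M M M H M

Derivation:
Acc 1: bank0 row2 -> MISS (open row2); precharges=0
Acc 2: bank1 row3 -> MISS (open row3); precharges=0
Acc 3: bank0 row0 -> MISS (open row0); precharges=1
Acc 4: bank0 row0 -> HIT
Acc 5: bank1 row0 -> MISS (open row0); precharges=2
Acc 6: bank0 row2 -> MISS (open row2); precharges=3
Acc 7: bank0 row2 -> HIT
Acc 8: bank1 row4 -> MISS (open row4); precharges=4
Acc 9: bank0 row0 -> MISS (open row0); precharges=5
Acc 10: bank1 row0 -> MISS (open row0); precharges=6
Acc 11: bank0 row0 -> HIT
Acc 12: bank1 row4 -> MISS (open row4); precharges=7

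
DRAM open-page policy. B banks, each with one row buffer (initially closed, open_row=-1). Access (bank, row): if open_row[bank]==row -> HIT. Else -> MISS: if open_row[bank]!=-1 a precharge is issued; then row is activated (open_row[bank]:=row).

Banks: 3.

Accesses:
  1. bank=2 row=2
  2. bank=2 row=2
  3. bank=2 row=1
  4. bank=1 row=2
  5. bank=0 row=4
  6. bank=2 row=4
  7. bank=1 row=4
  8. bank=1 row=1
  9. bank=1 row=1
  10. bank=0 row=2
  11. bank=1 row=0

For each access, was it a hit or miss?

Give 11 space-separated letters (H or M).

Acc 1: bank2 row2 -> MISS (open row2); precharges=0
Acc 2: bank2 row2 -> HIT
Acc 3: bank2 row1 -> MISS (open row1); precharges=1
Acc 4: bank1 row2 -> MISS (open row2); precharges=1
Acc 5: bank0 row4 -> MISS (open row4); precharges=1
Acc 6: bank2 row4 -> MISS (open row4); precharges=2
Acc 7: bank1 row4 -> MISS (open row4); precharges=3
Acc 8: bank1 row1 -> MISS (open row1); precharges=4
Acc 9: bank1 row1 -> HIT
Acc 10: bank0 row2 -> MISS (open row2); precharges=5
Acc 11: bank1 row0 -> MISS (open row0); precharges=6

Answer: M H M M M M M M H M M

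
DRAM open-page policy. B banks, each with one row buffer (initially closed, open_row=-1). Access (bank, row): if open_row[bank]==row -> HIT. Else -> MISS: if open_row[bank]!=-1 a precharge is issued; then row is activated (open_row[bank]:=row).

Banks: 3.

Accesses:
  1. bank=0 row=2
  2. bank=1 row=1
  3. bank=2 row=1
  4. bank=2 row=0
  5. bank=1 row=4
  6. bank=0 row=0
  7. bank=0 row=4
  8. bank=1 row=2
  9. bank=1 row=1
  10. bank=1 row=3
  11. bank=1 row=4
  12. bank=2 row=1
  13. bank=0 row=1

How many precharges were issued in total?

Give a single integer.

Acc 1: bank0 row2 -> MISS (open row2); precharges=0
Acc 2: bank1 row1 -> MISS (open row1); precharges=0
Acc 3: bank2 row1 -> MISS (open row1); precharges=0
Acc 4: bank2 row0 -> MISS (open row0); precharges=1
Acc 5: bank1 row4 -> MISS (open row4); precharges=2
Acc 6: bank0 row0 -> MISS (open row0); precharges=3
Acc 7: bank0 row4 -> MISS (open row4); precharges=4
Acc 8: bank1 row2 -> MISS (open row2); precharges=5
Acc 9: bank1 row1 -> MISS (open row1); precharges=6
Acc 10: bank1 row3 -> MISS (open row3); precharges=7
Acc 11: bank1 row4 -> MISS (open row4); precharges=8
Acc 12: bank2 row1 -> MISS (open row1); precharges=9
Acc 13: bank0 row1 -> MISS (open row1); precharges=10

Answer: 10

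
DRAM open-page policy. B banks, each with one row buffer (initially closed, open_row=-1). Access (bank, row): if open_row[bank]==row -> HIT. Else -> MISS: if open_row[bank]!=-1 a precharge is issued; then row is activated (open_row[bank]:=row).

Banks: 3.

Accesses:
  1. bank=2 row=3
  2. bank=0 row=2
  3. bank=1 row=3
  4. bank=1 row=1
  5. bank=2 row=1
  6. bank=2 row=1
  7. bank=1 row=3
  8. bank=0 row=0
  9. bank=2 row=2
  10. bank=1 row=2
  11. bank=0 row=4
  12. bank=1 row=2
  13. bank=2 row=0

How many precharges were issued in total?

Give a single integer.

Acc 1: bank2 row3 -> MISS (open row3); precharges=0
Acc 2: bank0 row2 -> MISS (open row2); precharges=0
Acc 3: bank1 row3 -> MISS (open row3); precharges=0
Acc 4: bank1 row1 -> MISS (open row1); precharges=1
Acc 5: bank2 row1 -> MISS (open row1); precharges=2
Acc 6: bank2 row1 -> HIT
Acc 7: bank1 row3 -> MISS (open row3); precharges=3
Acc 8: bank0 row0 -> MISS (open row0); precharges=4
Acc 9: bank2 row2 -> MISS (open row2); precharges=5
Acc 10: bank1 row2 -> MISS (open row2); precharges=6
Acc 11: bank0 row4 -> MISS (open row4); precharges=7
Acc 12: bank1 row2 -> HIT
Acc 13: bank2 row0 -> MISS (open row0); precharges=8

Answer: 8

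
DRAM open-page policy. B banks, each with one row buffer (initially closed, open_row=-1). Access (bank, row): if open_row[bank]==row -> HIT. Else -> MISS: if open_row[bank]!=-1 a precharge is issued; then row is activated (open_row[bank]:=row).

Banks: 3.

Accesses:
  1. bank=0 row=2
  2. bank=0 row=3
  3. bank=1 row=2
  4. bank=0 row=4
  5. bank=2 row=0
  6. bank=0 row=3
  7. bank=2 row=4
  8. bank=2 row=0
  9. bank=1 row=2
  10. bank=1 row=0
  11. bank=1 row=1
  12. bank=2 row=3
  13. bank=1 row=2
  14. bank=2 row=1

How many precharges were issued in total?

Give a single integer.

Acc 1: bank0 row2 -> MISS (open row2); precharges=0
Acc 2: bank0 row3 -> MISS (open row3); precharges=1
Acc 3: bank1 row2 -> MISS (open row2); precharges=1
Acc 4: bank0 row4 -> MISS (open row4); precharges=2
Acc 5: bank2 row0 -> MISS (open row0); precharges=2
Acc 6: bank0 row3 -> MISS (open row3); precharges=3
Acc 7: bank2 row4 -> MISS (open row4); precharges=4
Acc 8: bank2 row0 -> MISS (open row0); precharges=5
Acc 9: bank1 row2 -> HIT
Acc 10: bank1 row0 -> MISS (open row0); precharges=6
Acc 11: bank1 row1 -> MISS (open row1); precharges=7
Acc 12: bank2 row3 -> MISS (open row3); precharges=8
Acc 13: bank1 row2 -> MISS (open row2); precharges=9
Acc 14: bank2 row1 -> MISS (open row1); precharges=10

Answer: 10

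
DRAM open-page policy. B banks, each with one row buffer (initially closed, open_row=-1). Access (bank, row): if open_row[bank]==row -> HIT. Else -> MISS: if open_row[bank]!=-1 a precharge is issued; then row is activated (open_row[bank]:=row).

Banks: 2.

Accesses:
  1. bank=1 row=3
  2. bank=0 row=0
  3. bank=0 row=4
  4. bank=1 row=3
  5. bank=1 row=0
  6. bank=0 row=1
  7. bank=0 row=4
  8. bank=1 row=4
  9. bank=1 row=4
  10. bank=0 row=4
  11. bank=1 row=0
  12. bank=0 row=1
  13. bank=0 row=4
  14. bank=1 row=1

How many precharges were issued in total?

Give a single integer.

Answer: 9

Derivation:
Acc 1: bank1 row3 -> MISS (open row3); precharges=0
Acc 2: bank0 row0 -> MISS (open row0); precharges=0
Acc 3: bank0 row4 -> MISS (open row4); precharges=1
Acc 4: bank1 row3 -> HIT
Acc 5: bank1 row0 -> MISS (open row0); precharges=2
Acc 6: bank0 row1 -> MISS (open row1); precharges=3
Acc 7: bank0 row4 -> MISS (open row4); precharges=4
Acc 8: bank1 row4 -> MISS (open row4); precharges=5
Acc 9: bank1 row4 -> HIT
Acc 10: bank0 row4 -> HIT
Acc 11: bank1 row0 -> MISS (open row0); precharges=6
Acc 12: bank0 row1 -> MISS (open row1); precharges=7
Acc 13: bank0 row4 -> MISS (open row4); precharges=8
Acc 14: bank1 row1 -> MISS (open row1); precharges=9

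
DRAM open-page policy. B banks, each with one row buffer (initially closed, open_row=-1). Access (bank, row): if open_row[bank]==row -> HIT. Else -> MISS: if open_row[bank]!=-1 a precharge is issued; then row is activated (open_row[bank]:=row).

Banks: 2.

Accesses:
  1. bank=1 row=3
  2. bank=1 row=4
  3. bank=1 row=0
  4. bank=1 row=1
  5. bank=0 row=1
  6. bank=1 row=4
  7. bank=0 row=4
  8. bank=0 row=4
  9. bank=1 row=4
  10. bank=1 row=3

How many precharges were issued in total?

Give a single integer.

Acc 1: bank1 row3 -> MISS (open row3); precharges=0
Acc 2: bank1 row4 -> MISS (open row4); precharges=1
Acc 3: bank1 row0 -> MISS (open row0); precharges=2
Acc 4: bank1 row1 -> MISS (open row1); precharges=3
Acc 5: bank0 row1 -> MISS (open row1); precharges=3
Acc 6: bank1 row4 -> MISS (open row4); precharges=4
Acc 7: bank0 row4 -> MISS (open row4); precharges=5
Acc 8: bank0 row4 -> HIT
Acc 9: bank1 row4 -> HIT
Acc 10: bank1 row3 -> MISS (open row3); precharges=6

Answer: 6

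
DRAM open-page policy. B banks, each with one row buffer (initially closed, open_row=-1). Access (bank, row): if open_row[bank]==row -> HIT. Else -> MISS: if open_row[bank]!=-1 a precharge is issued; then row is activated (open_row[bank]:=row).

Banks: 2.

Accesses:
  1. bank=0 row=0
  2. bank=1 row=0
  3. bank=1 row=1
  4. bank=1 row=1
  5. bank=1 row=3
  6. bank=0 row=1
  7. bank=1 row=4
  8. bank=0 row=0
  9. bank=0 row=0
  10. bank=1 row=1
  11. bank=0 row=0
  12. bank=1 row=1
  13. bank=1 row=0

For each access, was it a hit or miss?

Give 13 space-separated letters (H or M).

Acc 1: bank0 row0 -> MISS (open row0); precharges=0
Acc 2: bank1 row0 -> MISS (open row0); precharges=0
Acc 3: bank1 row1 -> MISS (open row1); precharges=1
Acc 4: bank1 row1 -> HIT
Acc 5: bank1 row3 -> MISS (open row3); precharges=2
Acc 6: bank0 row1 -> MISS (open row1); precharges=3
Acc 7: bank1 row4 -> MISS (open row4); precharges=4
Acc 8: bank0 row0 -> MISS (open row0); precharges=5
Acc 9: bank0 row0 -> HIT
Acc 10: bank1 row1 -> MISS (open row1); precharges=6
Acc 11: bank0 row0 -> HIT
Acc 12: bank1 row1 -> HIT
Acc 13: bank1 row0 -> MISS (open row0); precharges=7

Answer: M M M H M M M M H M H H M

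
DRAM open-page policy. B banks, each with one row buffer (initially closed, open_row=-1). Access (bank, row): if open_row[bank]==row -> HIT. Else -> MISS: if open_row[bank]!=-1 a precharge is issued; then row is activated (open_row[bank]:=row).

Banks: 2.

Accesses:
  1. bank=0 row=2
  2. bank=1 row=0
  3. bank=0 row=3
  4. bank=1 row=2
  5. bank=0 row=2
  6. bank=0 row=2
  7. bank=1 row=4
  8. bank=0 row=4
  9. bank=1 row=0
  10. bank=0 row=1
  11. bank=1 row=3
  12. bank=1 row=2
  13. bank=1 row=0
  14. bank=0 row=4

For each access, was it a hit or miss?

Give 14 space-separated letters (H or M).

Acc 1: bank0 row2 -> MISS (open row2); precharges=0
Acc 2: bank1 row0 -> MISS (open row0); precharges=0
Acc 3: bank0 row3 -> MISS (open row3); precharges=1
Acc 4: bank1 row2 -> MISS (open row2); precharges=2
Acc 5: bank0 row2 -> MISS (open row2); precharges=3
Acc 6: bank0 row2 -> HIT
Acc 7: bank1 row4 -> MISS (open row4); precharges=4
Acc 8: bank0 row4 -> MISS (open row4); precharges=5
Acc 9: bank1 row0 -> MISS (open row0); precharges=6
Acc 10: bank0 row1 -> MISS (open row1); precharges=7
Acc 11: bank1 row3 -> MISS (open row3); precharges=8
Acc 12: bank1 row2 -> MISS (open row2); precharges=9
Acc 13: bank1 row0 -> MISS (open row0); precharges=10
Acc 14: bank0 row4 -> MISS (open row4); precharges=11

Answer: M M M M M H M M M M M M M M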